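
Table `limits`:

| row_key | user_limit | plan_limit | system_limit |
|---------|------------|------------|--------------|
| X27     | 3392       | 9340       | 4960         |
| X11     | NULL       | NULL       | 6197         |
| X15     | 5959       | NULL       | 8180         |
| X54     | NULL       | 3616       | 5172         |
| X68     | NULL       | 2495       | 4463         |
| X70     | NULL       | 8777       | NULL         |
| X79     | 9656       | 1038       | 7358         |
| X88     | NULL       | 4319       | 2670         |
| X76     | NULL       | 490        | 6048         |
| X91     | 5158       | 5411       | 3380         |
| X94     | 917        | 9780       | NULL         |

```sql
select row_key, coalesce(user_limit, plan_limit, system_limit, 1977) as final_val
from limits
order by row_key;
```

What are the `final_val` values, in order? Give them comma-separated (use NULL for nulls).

row_key=X11: user_limit=NULL, plan_limit=NULL, system_limit=6197 → 6197
row_key=X15: user_limit=5959 → 5959
row_key=X27: user_limit=3392 → 3392
row_key=X54: user_limit=NULL, plan_limit=3616 → 3616
row_key=X68: user_limit=NULL, plan_limit=2495 → 2495
row_key=X70: user_limit=NULL, plan_limit=8777 → 8777
row_key=X76: user_limit=NULL, plan_limit=490 → 490
row_key=X79: user_limit=9656 → 9656
row_key=X88: user_limit=NULL, plan_limit=4319 → 4319
row_key=X91: user_limit=5158 → 5158
row_key=X94: user_limit=917 → 917

6197, 5959, 3392, 3616, 2495, 8777, 490, 9656, 4319, 5158, 917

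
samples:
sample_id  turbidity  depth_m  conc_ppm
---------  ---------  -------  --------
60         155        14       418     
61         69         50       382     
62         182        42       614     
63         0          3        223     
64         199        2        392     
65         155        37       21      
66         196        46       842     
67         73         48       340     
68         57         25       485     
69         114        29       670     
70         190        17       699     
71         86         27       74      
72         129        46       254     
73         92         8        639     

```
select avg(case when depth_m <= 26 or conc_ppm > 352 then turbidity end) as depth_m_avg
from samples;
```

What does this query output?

125.4

sample_id=60: ✓ → 155
sample_id=61: ✓ → 69
sample_id=62: ✓ → 182
sample_id=63: ✓ → 0
sample_id=64: ✓ → 199
sample_id=65: ✗
sample_id=66: ✓ → 196
sample_id=67: ✗
sample_id=68: ✓ → 57
sample_id=69: ✓ → 114
sample_id=70: ✓ → 190
sample_id=71: ✗
sample_id=72: ✗
sample_id=73: ✓ → 92
depth_m_avg = (155 + 69 + 182 + 0 + 199 + 196 + 57 + 114 + 190 + 92) / 10 = 125.4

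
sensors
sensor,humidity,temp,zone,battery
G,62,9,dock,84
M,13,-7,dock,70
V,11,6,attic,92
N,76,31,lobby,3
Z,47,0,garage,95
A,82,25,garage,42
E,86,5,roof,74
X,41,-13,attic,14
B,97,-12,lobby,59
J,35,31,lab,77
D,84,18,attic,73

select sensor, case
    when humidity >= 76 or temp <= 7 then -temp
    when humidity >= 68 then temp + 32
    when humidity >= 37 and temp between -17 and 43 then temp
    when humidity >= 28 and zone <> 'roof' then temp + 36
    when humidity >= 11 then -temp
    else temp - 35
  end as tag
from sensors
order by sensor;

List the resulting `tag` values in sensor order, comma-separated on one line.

-25, 12, -18, -5, 9, 67, 7, -31, -6, 13, 0

sensor=A: humidity >= 76 or temp <= 7 → -25
sensor=B: humidity >= 76 or temp <= 7 → 12
sensor=D: humidity >= 76 or temp <= 7 → -18
sensor=E: humidity >= 76 or temp <= 7 → -5
sensor=G: humidity >= 37 and temp between -17 and 43 → 9
sensor=J: humidity >= 28 and zone <> 'roof' → 67
sensor=M: humidity >= 76 or temp <= 7 → 7
sensor=N: humidity >= 76 or temp <= 7 → -31
sensor=V: humidity >= 76 or temp <= 7 → -6
sensor=X: humidity >= 76 or temp <= 7 → 13
sensor=Z: humidity >= 76 or temp <= 7 → 0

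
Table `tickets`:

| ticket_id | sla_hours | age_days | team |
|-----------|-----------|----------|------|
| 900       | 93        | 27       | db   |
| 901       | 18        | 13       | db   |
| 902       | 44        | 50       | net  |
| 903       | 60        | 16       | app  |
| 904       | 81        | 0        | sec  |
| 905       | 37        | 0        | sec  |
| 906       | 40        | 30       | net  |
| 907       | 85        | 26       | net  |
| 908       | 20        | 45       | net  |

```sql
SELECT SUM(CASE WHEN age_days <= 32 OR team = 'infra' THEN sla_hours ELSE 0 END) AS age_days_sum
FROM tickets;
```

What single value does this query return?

414

ticket_id=900: ✓ → 93
ticket_id=901: ✓ → 18
ticket_id=902: ✗
ticket_id=903: ✓ → 60
ticket_id=904: ✓ → 81
ticket_id=905: ✓ → 37
ticket_id=906: ✓ → 40
ticket_id=907: ✓ → 85
ticket_id=908: ✗
age_days_sum = 93 + 18 + 60 + 81 + 37 + 40 + 85 = 414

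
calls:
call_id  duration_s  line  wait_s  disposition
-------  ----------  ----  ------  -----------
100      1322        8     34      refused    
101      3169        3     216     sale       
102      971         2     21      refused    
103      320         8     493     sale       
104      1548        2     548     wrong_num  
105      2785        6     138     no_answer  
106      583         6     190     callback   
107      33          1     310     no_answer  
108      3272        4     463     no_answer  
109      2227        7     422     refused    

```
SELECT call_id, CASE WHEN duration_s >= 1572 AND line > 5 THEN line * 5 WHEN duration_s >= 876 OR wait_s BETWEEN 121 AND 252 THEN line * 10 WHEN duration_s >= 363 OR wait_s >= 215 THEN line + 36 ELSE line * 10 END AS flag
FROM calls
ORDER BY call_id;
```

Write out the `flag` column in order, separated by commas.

call_id=100: duration_s >= 876 OR wait_s BETWEEN 121 AND 252 → 80
call_id=101: duration_s >= 876 OR wait_s BETWEEN 121 AND 252 → 30
call_id=102: duration_s >= 876 OR wait_s BETWEEN 121 AND 252 → 20
call_id=103: duration_s >= 363 OR wait_s >= 215 → 44
call_id=104: duration_s >= 876 OR wait_s BETWEEN 121 AND 252 → 20
call_id=105: duration_s >= 1572 AND line > 5 → 30
call_id=106: duration_s >= 876 OR wait_s BETWEEN 121 AND 252 → 60
call_id=107: duration_s >= 363 OR wait_s >= 215 → 37
call_id=108: duration_s >= 876 OR wait_s BETWEEN 121 AND 252 → 40
call_id=109: duration_s >= 1572 AND line > 5 → 35

80, 30, 20, 44, 20, 30, 60, 37, 40, 35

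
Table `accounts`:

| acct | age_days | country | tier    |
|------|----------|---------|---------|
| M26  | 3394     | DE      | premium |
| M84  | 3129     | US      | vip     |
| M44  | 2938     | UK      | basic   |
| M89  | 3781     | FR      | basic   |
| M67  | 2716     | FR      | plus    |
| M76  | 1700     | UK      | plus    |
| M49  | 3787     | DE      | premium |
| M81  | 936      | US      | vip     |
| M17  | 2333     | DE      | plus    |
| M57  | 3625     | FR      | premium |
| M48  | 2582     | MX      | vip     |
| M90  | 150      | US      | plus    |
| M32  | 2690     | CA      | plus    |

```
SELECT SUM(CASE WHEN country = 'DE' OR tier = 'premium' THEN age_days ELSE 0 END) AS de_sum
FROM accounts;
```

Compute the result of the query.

13139

acct=M26: ✓ → 3394
acct=M84: ✗
acct=M44: ✗
acct=M89: ✗
acct=M67: ✗
acct=M76: ✗
acct=M49: ✓ → 3787
acct=M81: ✗
acct=M17: ✓ → 2333
acct=M57: ✓ → 3625
acct=M48: ✗
acct=M90: ✗
acct=M32: ✗
de_sum = 3394 + 3787 + 2333 + 3625 = 13139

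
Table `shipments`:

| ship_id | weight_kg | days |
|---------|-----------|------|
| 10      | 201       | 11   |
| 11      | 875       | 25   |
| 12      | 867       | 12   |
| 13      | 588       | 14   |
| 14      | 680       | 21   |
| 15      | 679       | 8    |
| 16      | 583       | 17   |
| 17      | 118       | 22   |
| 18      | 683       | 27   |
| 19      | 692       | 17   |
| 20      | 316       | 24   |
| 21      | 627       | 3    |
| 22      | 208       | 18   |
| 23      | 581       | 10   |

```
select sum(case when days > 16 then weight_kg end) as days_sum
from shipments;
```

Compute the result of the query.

ship_id=10: ✗
ship_id=11: ✓ → 875
ship_id=12: ✗
ship_id=13: ✗
ship_id=14: ✓ → 680
ship_id=15: ✗
ship_id=16: ✓ → 583
ship_id=17: ✓ → 118
ship_id=18: ✓ → 683
ship_id=19: ✓ → 692
ship_id=20: ✓ → 316
ship_id=21: ✗
ship_id=22: ✓ → 208
ship_id=23: ✗
days_sum = 875 + 680 + 583 + 118 + 683 + 692 + 316 + 208 = 4155

4155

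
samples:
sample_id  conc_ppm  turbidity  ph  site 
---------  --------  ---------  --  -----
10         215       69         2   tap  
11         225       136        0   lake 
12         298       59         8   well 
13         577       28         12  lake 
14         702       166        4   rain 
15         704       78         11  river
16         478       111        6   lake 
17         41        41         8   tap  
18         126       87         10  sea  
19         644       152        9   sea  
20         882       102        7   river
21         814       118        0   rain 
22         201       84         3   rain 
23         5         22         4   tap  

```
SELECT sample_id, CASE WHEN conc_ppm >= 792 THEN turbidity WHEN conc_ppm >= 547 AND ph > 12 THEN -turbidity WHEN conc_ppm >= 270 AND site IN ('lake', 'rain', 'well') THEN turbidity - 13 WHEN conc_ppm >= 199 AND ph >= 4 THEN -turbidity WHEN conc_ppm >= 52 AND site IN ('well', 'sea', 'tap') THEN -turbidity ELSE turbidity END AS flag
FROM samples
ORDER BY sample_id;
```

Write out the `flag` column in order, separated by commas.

sample_id=10: conc_ppm >= 52 AND site IN ('well', 'sea', 'tap') → -69
sample_id=11: ELSE → 136
sample_id=12: conc_ppm >= 270 AND site IN ('lake', 'rain', 'well') → 46
sample_id=13: conc_ppm >= 270 AND site IN ('lake', 'rain', 'well') → 15
sample_id=14: conc_ppm >= 270 AND site IN ('lake', 'rain', 'well') → 153
sample_id=15: conc_ppm >= 199 AND ph >= 4 → -78
sample_id=16: conc_ppm >= 270 AND site IN ('lake', 'rain', 'well') → 98
sample_id=17: ELSE → 41
sample_id=18: conc_ppm >= 52 AND site IN ('well', 'sea', 'tap') → -87
sample_id=19: conc_ppm >= 199 AND ph >= 4 → -152
sample_id=20: conc_ppm >= 792 → 102
sample_id=21: conc_ppm >= 792 → 118
sample_id=22: ELSE → 84
sample_id=23: ELSE → 22

-69, 136, 46, 15, 153, -78, 98, 41, -87, -152, 102, 118, 84, 22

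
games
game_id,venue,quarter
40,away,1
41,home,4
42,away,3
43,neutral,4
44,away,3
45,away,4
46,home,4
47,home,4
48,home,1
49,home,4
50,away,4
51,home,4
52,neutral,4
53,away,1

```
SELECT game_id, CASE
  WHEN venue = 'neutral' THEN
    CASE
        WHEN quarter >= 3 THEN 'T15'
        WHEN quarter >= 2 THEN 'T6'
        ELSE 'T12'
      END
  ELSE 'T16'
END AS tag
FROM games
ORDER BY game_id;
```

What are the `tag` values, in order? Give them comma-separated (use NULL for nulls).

game_id=40: venue='away' → outer ELSE → T16
game_id=41: venue='home' → outer ELSE → T16
game_id=42: venue='away' → outer ELSE → T16
game_id=43: venue='neutral' → inner[quarter >= 3] → T15
game_id=44: venue='away' → outer ELSE → T16
game_id=45: venue='away' → outer ELSE → T16
game_id=46: venue='home' → outer ELSE → T16
game_id=47: venue='home' → outer ELSE → T16
game_id=48: venue='home' → outer ELSE → T16
game_id=49: venue='home' → outer ELSE → T16
game_id=50: venue='away' → outer ELSE → T16
game_id=51: venue='home' → outer ELSE → T16
game_id=52: venue='neutral' → inner[quarter >= 3] → T15
game_id=53: venue='away' → outer ELSE → T16

T16, T16, T16, T15, T16, T16, T16, T16, T16, T16, T16, T16, T15, T16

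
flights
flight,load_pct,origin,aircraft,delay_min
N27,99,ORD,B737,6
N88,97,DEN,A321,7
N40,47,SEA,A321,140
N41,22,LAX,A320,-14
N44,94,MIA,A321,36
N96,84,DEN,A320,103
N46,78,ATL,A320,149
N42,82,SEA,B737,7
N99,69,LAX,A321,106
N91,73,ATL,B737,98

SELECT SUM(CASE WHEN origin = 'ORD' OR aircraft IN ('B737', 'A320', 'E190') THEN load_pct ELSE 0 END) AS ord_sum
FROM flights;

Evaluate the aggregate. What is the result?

flight=N27: ✓ → 99
flight=N88: ✗
flight=N40: ✗
flight=N41: ✓ → 22
flight=N44: ✗
flight=N96: ✓ → 84
flight=N46: ✓ → 78
flight=N42: ✓ → 82
flight=N99: ✗
flight=N91: ✓ → 73
ord_sum = 99 + 22 + 84 + 78 + 82 + 73 = 438

438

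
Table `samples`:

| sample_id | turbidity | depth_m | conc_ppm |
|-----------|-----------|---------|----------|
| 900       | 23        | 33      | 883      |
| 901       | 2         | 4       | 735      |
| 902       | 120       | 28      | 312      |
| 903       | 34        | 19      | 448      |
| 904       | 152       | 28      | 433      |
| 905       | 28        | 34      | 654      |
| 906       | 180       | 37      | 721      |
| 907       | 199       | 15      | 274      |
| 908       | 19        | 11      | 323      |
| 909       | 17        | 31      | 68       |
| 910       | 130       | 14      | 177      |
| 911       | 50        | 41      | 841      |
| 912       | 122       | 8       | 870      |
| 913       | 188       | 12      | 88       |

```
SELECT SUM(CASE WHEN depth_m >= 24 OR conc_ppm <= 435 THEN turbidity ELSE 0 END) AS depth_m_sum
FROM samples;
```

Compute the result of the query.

1106

sample_id=900: ✓ → 23
sample_id=901: ✗
sample_id=902: ✓ → 120
sample_id=903: ✗
sample_id=904: ✓ → 152
sample_id=905: ✓ → 28
sample_id=906: ✓ → 180
sample_id=907: ✓ → 199
sample_id=908: ✓ → 19
sample_id=909: ✓ → 17
sample_id=910: ✓ → 130
sample_id=911: ✓ → 50
sample_id=912: ✗
sample_id=913: ✓ → 188
depth_m_sum = 23 + 120 + 152 + 28 + 180 + 199 + 19 + 17 + 130 + 50 + 188 = 1106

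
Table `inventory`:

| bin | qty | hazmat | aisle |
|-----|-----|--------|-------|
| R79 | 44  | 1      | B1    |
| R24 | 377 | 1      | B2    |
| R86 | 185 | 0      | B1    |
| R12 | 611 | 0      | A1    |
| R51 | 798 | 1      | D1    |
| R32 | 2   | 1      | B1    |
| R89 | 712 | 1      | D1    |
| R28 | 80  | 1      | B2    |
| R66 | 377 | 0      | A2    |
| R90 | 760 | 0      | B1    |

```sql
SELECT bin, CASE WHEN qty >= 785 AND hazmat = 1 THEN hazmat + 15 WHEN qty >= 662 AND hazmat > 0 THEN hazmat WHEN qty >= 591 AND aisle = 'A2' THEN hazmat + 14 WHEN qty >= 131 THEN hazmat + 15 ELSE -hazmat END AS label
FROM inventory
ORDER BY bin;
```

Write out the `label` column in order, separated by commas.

15, 16, -1, -1, 16, 15, -1, 15, 1, 15

bin=R12: qty >= 131 → 15
bin=R24: qty >= 131 → 16
bin=R28: ELSE → -1
bin=R32: ELSE → -1
bin=R51: qty >= 785 AND hazmat = 1 → 16
bin=R66: qty >= 131 → 15
bin=R79: ELSE → -1
bin=R86: qty >= 131 → 15
bin=R89: qty >= 662 AND hazmat > 0 → 1
bin=R90: qty >= 131 → 15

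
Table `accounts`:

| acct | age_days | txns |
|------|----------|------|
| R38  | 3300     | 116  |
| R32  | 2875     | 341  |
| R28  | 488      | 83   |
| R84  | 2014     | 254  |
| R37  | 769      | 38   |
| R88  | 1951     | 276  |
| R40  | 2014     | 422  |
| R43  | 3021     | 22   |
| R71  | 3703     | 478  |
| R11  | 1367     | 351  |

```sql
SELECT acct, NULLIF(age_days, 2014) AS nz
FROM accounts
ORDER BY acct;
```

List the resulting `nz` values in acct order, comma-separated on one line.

1367, 488, 2875, 769, 3300, NULL, 3021, 3703, NULL, 1951

acct=R11: age_days=1367 vs 2014: differ → 1367
acct=R28: age_days=488 vs 2014: differ → 488
acct=R32: age_days=2875 vs 2014: differ → 2875
acct=R37: age_days=769 vs 2014: differ → 769
acct=R38: age_days=3300 vs 2014: differ → 3300
acct=R40: age_days=2014 vs 2014: equal → NULL
acct=R43: age_days=3021 vs 2014: differ → 3021
acct=R71: age_days=3703 vs 2014: differ → 3703
acct=R84: age_days=2014 vs 2014: equal → NULL
acct=R88: age_days=1951 vs 2014: differ → 1951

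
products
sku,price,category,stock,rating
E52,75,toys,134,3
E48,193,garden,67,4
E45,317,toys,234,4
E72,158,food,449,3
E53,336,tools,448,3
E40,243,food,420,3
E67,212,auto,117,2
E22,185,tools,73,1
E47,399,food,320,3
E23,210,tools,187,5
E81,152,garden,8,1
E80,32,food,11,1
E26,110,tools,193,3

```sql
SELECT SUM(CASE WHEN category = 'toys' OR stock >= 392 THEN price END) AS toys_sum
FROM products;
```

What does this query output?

1129

sku=E52: ✓ → 75
sku=E48: ✗
sku=E45: ✓ → 317
sku=E72: ✓ → 158
sku=E53: ✓ → 336
sku=E40: ✓ → 243
sku=E67: ✗
sku=E22: ✗
sku=E47: ✗
sku=E23: ✗
sku=E81: ✗
sku=E80: ✗
sku=E26: ✗
toys_sum = 75 + 317 + 158 + 336 + 243 = 1129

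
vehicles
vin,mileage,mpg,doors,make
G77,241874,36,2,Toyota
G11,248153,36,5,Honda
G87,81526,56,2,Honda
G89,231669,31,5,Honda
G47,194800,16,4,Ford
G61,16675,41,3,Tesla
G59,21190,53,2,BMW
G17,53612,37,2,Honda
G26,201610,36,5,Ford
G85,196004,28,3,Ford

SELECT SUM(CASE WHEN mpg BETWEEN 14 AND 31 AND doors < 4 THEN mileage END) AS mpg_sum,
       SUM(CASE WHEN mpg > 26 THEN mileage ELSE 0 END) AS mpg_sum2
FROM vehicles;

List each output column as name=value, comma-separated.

mpg_sum=196004, mpg_sum2=1292313

[mpg_sum: mpg BETWEEN 14 AND 31 AND doors < 4]
vin=G77: ✗
vin=G11: ✗
vin=G87: ✗
vin=G89: ✗
vin=G47: ✗
vin=G61: ✗
vin=G59: ✗
vin=G17: ✗
vin=G26: ✗
vin=G85: ✓ → 196004
mpg_sum = 196004
—
[mpg_sum2: mpg > 26]
vin=G77: ✓ → 241874
vin=G11: ✓ → 248153
vin=G87: ✓ → 81526
vin=G89: ✓ → 231669
vin=G47: ✗
vin=G61: ✓ → 16675
vin=G59: ✓ → 21190
vin=G17: ✓ → 53612
vin=G26: ✓ → 201610
vin=G85: ✓ → 196004
mpg_sum2 = 241874 + 248153 + 81526 + 231669 + 16675 + 21190 + 53612 + 201610 + 196004 = 1292313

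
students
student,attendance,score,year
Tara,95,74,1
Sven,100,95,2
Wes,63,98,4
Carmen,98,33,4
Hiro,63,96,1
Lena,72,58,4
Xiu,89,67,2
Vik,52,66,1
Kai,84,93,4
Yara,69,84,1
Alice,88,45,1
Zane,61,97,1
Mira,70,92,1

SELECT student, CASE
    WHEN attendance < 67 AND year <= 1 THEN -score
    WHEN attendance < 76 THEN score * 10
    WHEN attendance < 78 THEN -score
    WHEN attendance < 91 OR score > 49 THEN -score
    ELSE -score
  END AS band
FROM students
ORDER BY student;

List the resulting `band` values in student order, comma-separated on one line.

student=Alice: attendance < 91 OR score > 49 → -45
student=Carmen: ELSE → -33
student=Hiro: attendance < 67 AND year <= 1 → -96
student=Kai: attendance < 91 OR score > 49 → -93
student=Lena: attendance < 76 → 580
student=Mira: attendance < 76 → 920
student=Sven: attendance < 91 OR score > 49 → -95
student=Tara: attendance < 91 OR score > 49 → -74
student=Vik: attendance < 67 AND year <= 1 → -66
student=Wes: attendance < 76 → 980
student=Xiu: attendance < 91 OR score > 49 → -67
student=Yara: attendance < 76 → 840
student=Zane: attendance < 67 AND year <= 1 → -97

-45, -33, -96, -93, 580, 920, -95, -74, -66, 980, -67, 840, -97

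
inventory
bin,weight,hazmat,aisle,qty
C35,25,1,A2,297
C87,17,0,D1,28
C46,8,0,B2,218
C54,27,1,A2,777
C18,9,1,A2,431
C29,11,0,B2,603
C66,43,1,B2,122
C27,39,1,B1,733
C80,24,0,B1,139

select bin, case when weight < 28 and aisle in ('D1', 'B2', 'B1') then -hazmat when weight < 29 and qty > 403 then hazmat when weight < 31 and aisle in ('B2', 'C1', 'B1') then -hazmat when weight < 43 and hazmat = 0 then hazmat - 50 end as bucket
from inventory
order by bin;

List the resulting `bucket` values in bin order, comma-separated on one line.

bin=C18: weight < 29 and qty > 403 → 1
bin=C27: (no match → NULL) → NULL
bin=C29: weight < 28 and aisle in ('D1', 'B2', 'B1') → 0
bin=C35: (no match → NULL) → NULL
bin=C46: weight < 28 and aisle in ('D1', 'B2', 'B1') → 0
bin=C54: weight < 29 and qty > 403 → 1
bin=C66: (no match → NULL) → NULL
bin=C80: weight < 28 and aisle in ('D1', 'B2', 'B1') → 0
bin=C87: weight < 28 and aisle in ('D1', 'B2', 'B1') → 0

1, NULL, 0, NULL, 0, 1, NULL, 0, 0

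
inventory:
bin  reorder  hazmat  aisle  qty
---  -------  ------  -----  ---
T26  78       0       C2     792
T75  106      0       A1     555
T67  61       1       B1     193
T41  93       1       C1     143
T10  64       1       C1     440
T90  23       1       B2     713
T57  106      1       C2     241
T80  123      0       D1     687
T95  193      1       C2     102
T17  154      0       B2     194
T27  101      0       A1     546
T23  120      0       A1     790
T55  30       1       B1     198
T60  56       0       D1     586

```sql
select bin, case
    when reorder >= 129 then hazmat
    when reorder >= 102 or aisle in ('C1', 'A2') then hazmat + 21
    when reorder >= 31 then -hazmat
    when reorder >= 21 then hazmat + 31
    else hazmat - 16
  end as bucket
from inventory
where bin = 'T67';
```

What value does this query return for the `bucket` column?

-1

bin = T67: reorder=61, hazmat=1, aisle=B1, qty=193.
reorder >= 129 → false
reorder >= 102 or aisle in ('C1', 'A2') → false
reorder >= 31 → true → -1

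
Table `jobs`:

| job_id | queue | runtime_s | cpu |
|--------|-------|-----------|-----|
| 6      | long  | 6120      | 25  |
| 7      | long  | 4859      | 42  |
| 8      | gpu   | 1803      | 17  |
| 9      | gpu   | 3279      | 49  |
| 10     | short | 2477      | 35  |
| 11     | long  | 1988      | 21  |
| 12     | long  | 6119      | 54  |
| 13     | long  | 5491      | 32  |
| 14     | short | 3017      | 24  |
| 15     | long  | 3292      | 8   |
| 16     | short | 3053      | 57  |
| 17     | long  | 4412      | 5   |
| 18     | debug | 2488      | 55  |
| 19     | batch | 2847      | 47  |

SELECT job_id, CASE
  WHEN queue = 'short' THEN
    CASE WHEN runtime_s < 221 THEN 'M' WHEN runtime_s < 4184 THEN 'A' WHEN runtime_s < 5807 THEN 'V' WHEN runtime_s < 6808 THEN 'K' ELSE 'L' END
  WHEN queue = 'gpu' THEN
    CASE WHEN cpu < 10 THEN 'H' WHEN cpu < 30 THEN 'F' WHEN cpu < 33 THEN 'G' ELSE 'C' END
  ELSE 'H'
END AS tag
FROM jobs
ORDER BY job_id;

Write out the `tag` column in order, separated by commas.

H, H, F, C, A, H, H, H, A, H, A, H, H, H

job_id=6: queue='long' → outer ELSE → H
job_id=7: queue='long' → outer ELSE → H
job_id=8: queue='gpu' → inner[cpu < 30] → F
job_id=9: queue='gpu' → inner[ELSE] → C
job_id=10: queue='short' → inner[runtime_s < 4184] → A
job_id=11: queue='long' → outer ELSE → H
job_id=12: queue='long' → outer ELSE → H
job_id=13: queue='long' → outer ELSE → H
job_id=14: queue='short' → inner[runtime_s < 4184] → A
job_id=15: queue='long' → outer ELSE → H
job_id=16: queue='short' → inner[runtime_s < 4184] → A
job_id=17: queue='long' → outer ELSE → H
job_id=18: queue='debug' → outer ELSE → H
job_id=19: queue='batch' → outer ELSE → H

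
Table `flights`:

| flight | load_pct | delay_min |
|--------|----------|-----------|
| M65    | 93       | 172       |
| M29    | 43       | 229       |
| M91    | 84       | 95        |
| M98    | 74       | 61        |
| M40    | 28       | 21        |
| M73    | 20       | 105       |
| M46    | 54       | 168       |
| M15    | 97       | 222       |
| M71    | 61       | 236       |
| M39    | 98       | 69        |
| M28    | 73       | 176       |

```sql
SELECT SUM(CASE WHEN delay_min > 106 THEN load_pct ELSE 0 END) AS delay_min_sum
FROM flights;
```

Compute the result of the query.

flight=M65: ✓ → 93
flight=M29: ✓ → 43
flight=M91: ✗
flight=M98: ✗
flight=M40: ✗
flight=M73: ✗
flight=M46: ✓ → 54
flight=M15: ✓ → 97
flight=M71: ✓ → 61
flight=M39: ✗
flight=M28: ✓ → 73
delay_min_sum = 93 + 43 + 54 + 97 + 61 + 73 = 421

421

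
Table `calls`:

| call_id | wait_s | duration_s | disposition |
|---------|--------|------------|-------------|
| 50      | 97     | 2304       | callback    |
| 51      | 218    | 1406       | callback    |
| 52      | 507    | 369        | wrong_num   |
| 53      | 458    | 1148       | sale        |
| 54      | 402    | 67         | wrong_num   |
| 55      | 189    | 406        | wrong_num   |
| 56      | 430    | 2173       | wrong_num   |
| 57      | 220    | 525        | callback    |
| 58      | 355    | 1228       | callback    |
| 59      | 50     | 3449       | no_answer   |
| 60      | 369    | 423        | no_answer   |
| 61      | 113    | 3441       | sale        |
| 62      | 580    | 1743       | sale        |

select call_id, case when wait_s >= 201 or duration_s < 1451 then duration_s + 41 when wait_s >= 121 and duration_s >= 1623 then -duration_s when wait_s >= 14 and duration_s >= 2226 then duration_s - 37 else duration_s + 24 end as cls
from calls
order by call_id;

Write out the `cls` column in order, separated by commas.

call_id=50: wait_s >= 14 and duration_s >= 2226 → 2267
call_id=51: wait_s >= 201 or duration_s < 1451 → 1447
call_id=52: wait_s >= 201 or duration_s < 1451 → 410
call_id=53: wait_s >= 201 or duration_s < 1451 → 1189
call_id=54: wait_s >= 201 or duration_s < 1451 → 108
call_id=55: wait_s >= 201 or duration_s < 1451 → 447
call_id=56: wait_s >= 201 or duration_s < 1451 → 2214
call_id=57: wait_s >= 201 or duration_s < 1451 → 566
call_id=58: wait_s >= 201 or duration_s < 1451 → 1269
call_id=59: wait_s >= 14 and duration_s >= 2226 → 3412
call_id=60: wait_s >= 201 or duration_s < 1451 → 464
call_id=61: wait_s >= 14 and duration_s >= 2226 → 3404
call_id=62: wait_s >= 201 or duration_s < 1451 → 1784

2267, 1447, 410, 1189, 108, 447, 2214, 566, 1269, 3412, 464, 3404, 1784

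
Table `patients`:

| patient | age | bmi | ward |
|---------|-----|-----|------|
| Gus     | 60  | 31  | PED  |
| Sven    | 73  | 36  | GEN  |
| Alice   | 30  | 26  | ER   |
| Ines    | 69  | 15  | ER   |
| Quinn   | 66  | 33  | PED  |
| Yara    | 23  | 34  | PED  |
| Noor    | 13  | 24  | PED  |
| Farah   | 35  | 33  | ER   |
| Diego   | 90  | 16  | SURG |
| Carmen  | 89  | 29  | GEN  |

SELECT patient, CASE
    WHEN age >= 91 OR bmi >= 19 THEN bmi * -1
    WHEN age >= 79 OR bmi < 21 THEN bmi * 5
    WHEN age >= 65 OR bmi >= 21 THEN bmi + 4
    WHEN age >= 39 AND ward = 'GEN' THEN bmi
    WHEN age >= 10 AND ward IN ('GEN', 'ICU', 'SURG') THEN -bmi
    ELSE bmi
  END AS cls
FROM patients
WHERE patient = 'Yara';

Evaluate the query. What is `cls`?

-34

patient = Yara: age=23, bmi=34, ward=PED.
age >= 91 OR bmi >= 19 → true → -34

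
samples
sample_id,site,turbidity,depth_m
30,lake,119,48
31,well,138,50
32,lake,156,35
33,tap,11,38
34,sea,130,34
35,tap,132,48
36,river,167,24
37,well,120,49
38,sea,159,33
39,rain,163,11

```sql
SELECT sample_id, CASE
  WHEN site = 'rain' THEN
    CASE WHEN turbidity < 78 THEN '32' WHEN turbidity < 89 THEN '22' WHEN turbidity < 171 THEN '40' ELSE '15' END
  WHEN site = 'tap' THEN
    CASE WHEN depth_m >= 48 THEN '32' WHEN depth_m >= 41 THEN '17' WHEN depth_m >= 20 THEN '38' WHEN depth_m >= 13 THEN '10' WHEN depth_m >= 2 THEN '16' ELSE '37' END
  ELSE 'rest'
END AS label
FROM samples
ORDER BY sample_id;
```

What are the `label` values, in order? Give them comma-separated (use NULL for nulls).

rest, rest, rest, 38, rest, 32, rest, rest, rest, 40

sample_id=30: site='lake' → outer ELSE → rest
sample_id=31: site='well' → outer ELSE → rest
sample_id=32: site='lake' → outer ELSE → rest
sample_id=33: site='tap' → inner[depth_m >= 20] → 38
sample_id=34: site='sea' → outer ELSE → rest
sample_id=35: site='tap' → inner[depth_m >= 48] → 32
sample_id=36: site='river' → outer ELSE → rest
sample_id=37: site='well' → outer ELSE → rest
sample_id=38: site='sea' → outer ELSE → rest
sample_id=39: site='rain' → inner[turbidity < 171] → 40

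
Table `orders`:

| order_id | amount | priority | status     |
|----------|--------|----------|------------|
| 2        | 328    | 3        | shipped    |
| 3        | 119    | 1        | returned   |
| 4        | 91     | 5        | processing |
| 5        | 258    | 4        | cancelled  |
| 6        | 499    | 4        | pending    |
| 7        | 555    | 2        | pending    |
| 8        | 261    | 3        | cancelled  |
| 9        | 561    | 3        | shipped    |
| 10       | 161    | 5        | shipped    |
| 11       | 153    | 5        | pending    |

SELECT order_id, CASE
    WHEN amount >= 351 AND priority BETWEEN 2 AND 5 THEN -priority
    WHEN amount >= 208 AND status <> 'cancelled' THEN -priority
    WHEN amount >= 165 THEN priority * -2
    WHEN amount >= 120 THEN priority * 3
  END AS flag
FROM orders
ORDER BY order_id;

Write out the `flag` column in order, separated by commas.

-3, NULL, NULL, -8, -4, -2, -6, -3, 15, 15

order_id=2: amount >= 208 AND status <> 'cancelled' → -3
order_id=3: (no match → NULL) → NULL
order_id=4: (no match → NULL) → NULL
order_id=5: amount >= 165 → -8
order_id=6: amount >= 351 AND priority BETWEEN 2 AND 5 → -4
order_id=7: amount >= 351 AND priority BETWEEN 2 AND 5 → -2
order_id=8: amount >= 165 → -6
order_id=9: amount >= 351 AND priority BETWEEN 2 AND 5 → -3
order_id=10: amount >= 120 → 15
order_id=11: amount >= 120 → 15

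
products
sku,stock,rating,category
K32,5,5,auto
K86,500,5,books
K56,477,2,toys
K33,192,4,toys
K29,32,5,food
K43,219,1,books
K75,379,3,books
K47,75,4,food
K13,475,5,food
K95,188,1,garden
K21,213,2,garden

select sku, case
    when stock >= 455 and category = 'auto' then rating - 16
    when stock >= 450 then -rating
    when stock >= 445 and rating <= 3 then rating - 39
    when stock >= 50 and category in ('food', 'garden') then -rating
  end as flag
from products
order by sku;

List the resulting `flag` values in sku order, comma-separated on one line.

sku=K13: stock >= 450 → -5
sku=K21: stock >= 50 and category in ('food', 'garden') → -2
sku=K29: (no match → NULL) → NULL
sku=K32: (no match → NULL) → NULL
sku=K33: (no match → NULL) → NULL
sku=K43: (no match → NULL) → NULL
sku=K47: stock >= 50 and category in ('food', 'garden') → -4
sku=K56: stock >= 450 → -2
sku=K75: (no match → NULL) → NULL
sku=K86: stock >= 450 → -5
sku=K95: stock >= 50 and category in ('food', 'garden') → -1

-5, -2, NULL, NULL, NULL, NULL, -4, -2, NULL, -5, -1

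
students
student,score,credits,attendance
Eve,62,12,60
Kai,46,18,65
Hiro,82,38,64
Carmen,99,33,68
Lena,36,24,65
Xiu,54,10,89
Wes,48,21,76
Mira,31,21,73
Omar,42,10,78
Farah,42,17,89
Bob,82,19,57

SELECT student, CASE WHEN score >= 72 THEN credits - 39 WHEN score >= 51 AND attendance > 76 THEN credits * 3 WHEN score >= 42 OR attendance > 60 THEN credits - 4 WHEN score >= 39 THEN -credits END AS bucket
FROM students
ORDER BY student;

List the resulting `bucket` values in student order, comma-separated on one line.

student=Bob: score >= 72 → -20
student=Carmen: score >= 72 → -6
student=Eve: score >= 42 OR attendance > 60 → 8
student=Farah: score >= 42 OR attendance > 60 → 13
student=Hiro: score >= 72 → -1
student=Kai: score >= 42 OR attendance > 60 → 14
student=Lena: score >= 42 OR attendance > 60 → 20
student=Mira: score >= 42 OR attendance > 60 → 17
student=Omar: score >= 42 OR attendance > 60 → 6
student=Wes: score >= 42 OR attendance > 60 → 17
student=Xiu: score >= 51 AND attendance > 76 → 30

-20, -6, 8, 13, -1, 14, 20, 17, 6, 17, 30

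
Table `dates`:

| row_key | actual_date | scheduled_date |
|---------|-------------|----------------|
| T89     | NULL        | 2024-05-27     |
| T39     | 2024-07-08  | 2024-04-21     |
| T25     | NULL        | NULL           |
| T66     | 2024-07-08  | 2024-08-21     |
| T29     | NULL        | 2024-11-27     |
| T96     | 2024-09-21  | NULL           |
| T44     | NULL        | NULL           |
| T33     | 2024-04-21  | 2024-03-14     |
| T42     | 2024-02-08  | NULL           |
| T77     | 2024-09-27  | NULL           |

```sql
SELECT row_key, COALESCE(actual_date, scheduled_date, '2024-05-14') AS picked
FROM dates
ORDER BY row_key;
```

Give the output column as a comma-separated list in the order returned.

row_key=T25: actual_date=NULL, scheduled_date=NULL, → literal 2024-05-14 → 2024-05-14
row_key=T29: actual_date=NULL, scheduled_date=2024-11-27 → 2024-11-27
row_key=T33: actual_date=2024-04-21 → 2024-04-21
row_key=T39: actual_date=2024-07-08 → 2024-07-08
row_key=T42: actual_date=2024-02-08 → 2024-02-08
row_key=T44: actual_date=NULL, scheduled_date=NULL, → literal 2024-05-14 → 2024-05-14
row_key=T66: actual_date=2024-07-08 → 2024-07-08
row_key=T77: actual_date=2024-09-27 → 2024-09-27
row_key=T89: actual_date=NULL, scheduled_date=2024-05-27 → 2024-05-27
row_key=T96: actual_date=2024-09-21 → 2024-09-21

2024-05-14, 2024-11-27, 2024-04-21, 2024-07-08, 2024-02-08, 2024-05-14, 2024-07-08, 2024-09-27, 2024-05-27, 2024-09-21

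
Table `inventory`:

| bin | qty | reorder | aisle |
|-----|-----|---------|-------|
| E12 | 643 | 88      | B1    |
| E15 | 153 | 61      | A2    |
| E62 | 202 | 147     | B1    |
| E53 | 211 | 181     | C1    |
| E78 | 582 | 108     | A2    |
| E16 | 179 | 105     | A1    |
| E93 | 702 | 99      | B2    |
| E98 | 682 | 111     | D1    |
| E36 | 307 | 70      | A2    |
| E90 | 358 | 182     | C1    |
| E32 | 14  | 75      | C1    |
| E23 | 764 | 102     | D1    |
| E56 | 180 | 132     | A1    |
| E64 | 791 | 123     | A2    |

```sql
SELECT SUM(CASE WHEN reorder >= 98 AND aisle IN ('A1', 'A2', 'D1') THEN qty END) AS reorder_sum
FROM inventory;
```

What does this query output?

bin=E12: ✗
bin=E15: ✗
bin=E62: ✗
bin=E53: ✗
bin=E78: ✓ → 582
bin=E16: ✓ → 179
bin=E93: ✗
bin=E98: ✓ → 682
bin=E36: ✗
bin=E90: ✗
bin=E32: ✗
bin=E23: ✓ → 764
bin=E56: ✓ → 180
bin=E64: ✓ → 791
reorder_sum = 582 + 179 + 682 + 764 + 180 + 791 = 3178

3178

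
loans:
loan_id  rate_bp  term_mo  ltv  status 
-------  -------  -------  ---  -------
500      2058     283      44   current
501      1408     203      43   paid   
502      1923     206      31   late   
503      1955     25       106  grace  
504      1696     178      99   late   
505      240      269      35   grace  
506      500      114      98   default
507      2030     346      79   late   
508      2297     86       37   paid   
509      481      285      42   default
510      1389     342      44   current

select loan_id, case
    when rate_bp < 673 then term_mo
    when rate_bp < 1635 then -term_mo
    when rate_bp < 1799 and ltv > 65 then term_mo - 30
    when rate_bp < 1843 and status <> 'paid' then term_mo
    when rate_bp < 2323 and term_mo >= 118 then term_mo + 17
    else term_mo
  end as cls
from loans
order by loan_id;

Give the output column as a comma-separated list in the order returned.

300, -203, 223, 25, 148, 269, 114, 363, 86, 285, -342

loan_id=500: rate_bp < 2323 and term_mo >= 118 → 300
loan_id=501: rate_bp < 1635 → -203
loan_id=502: rate_bp < 2323 and term_mo >= 118 → 223
loan_id=503: ELSE → 25
loan_id=504: rate_bp < 1799 and ltv > 65 → 148
loan_id=505: rate_bp < 673 → 269
loan_id=506: rate_bp < 673 → 114
loan_id=507: rate_bp < 2323 and term_mo >= 118 → 363
loan_id=508: ELSE → 86
loan_id=509: rate_bp < 673 → 285
loan_id=510: rate_bp < 1635 → -342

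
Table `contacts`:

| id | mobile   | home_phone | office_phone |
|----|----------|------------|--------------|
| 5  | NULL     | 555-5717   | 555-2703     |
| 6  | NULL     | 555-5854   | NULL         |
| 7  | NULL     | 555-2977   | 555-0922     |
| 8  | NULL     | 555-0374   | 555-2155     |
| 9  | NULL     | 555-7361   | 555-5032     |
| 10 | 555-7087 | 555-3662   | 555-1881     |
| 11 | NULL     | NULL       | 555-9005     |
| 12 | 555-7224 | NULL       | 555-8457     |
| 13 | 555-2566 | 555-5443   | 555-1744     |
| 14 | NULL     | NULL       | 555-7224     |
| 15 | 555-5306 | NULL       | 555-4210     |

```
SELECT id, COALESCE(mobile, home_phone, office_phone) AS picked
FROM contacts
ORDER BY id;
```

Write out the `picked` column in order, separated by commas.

id=5: mobile=NULL, home_phone=555-5717 → 555-5717
id=6: mobile=NULL, home_phone=555-5854 → 555-5854
id=7: mobile=NULL, home_phone=555-2977 → 555-2977
id=8: mobile=NULL, home_phone=555-0374 → 555-0374
id=9: mobile=NULL, home_phone=555-7361 → 555-7361
id=10: mobile=555-7087 → 555-7087
id=11: mobile=NULL, home_phone=NULL, office_phone=555-9005 → 555-9005
id=12: mobile=555-7224 → 555-7224
id=13: mobile=555-2566 → 555-2566
id=14: mobile=NULL, home_phone=NULL, office_phone=555-7224 → 555-7224
id=15: mobile=555-5306 → 555-5306

555-5717, 555-5854, 555-2977, 555-0374, 555-7361, 555-7087, 555-9005, 555-7224, 555-2566, 555-7224, 555-5306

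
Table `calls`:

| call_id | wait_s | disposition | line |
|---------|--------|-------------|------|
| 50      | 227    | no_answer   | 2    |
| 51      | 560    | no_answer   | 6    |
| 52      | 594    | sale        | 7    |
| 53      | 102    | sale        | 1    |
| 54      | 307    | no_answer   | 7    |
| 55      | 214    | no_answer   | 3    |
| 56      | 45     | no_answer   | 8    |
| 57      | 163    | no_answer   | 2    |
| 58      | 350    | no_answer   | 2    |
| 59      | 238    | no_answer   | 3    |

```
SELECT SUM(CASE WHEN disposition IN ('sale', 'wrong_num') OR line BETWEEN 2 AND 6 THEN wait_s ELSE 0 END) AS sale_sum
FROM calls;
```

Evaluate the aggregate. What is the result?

call_id=50: ✓ → 227
call_id=51: ✓ → 560
call_id=52: ✓ → 594
call_id=53: ✓ → 102
call_id=54: ✗
call_id=55: ✓ → 214
call_id=56: ✗
call_id=57: ✓ → 163
call_id=58: ✓ → 350
call_id=59: ✓ → 238
sale_sum = 227 + 560 + 594 + 102 + 214 + 163 + 350 + 238 = 2448

2448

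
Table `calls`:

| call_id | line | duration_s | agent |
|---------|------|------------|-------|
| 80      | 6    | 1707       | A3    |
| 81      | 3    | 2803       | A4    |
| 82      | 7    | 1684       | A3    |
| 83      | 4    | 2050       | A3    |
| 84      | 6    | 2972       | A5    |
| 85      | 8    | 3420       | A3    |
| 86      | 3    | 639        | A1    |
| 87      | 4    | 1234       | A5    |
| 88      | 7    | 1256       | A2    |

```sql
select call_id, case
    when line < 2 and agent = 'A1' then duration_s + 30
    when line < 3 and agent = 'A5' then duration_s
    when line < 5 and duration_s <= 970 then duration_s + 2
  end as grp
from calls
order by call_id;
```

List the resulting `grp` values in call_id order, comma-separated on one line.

NULL, NULL, NULL, NULL, NULL, NULL, 641, NULL, NULL

call_id=80: (no match → NULL) → NULL
call_id=81: (no match → NULL) → NULL
call_id=82: (no match → NULL) → NULL
call_id=83: (no match → NULL) → NULL
call_id=84: (no match → NULL) → NULL
call_id=85: (no match → NULL) → NULL
call_id=86: line < 5 and duration_s <= 970 → 641
call_id=87: (no match → NULL) → NULL
call_id=88: (no match → NULL) → NULL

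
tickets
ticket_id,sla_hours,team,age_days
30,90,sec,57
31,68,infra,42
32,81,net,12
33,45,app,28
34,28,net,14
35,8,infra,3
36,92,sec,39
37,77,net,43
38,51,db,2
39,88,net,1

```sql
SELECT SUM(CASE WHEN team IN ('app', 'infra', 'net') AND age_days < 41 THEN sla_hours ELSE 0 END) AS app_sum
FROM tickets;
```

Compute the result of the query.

250

ticket_id=30: ✗
ticket_id=31: ✗
ticket_id=32: ✓ → 81
ticket_id=33: ✓ → 45
ticket_id=34: ✓ → 28
ticket_id=35: ✓ → 8
ticket_id=36: ✗
ticket_id=37: ✗
ticket_id=38: ✗
ticket_id=39: ✓ → 88
app_sum = 81 + 45 + 28 + 8 + 88 = 250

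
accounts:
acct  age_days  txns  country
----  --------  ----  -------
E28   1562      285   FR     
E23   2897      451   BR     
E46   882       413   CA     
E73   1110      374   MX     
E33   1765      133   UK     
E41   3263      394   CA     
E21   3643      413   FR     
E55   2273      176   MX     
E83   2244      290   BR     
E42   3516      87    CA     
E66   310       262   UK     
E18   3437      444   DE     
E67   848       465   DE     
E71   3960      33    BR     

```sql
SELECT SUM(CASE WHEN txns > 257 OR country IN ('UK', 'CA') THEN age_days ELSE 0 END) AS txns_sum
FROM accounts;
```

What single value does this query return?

25477

acct=E28: ✓ → 1562
acct=E23: ✓ → 2897
acct=E46: ✓ → 882
acct=E73: ✓ → 1110
acct=E33: ✓ → 1765
acct=E41: ✓ → 3263
acct=E21: ✓ → 3643
acct=E55: ✗
acct=E83: ✓ → 2244
acct=E42: ✓ → 3516
acct=E66: ✓ → 310
acct=E18: ✓ → 3437
acct=E67: ✓ → 848
acct=E71: ✗
txns_sum = 1562 + 2897 + 882 + 1110 + 1765 + 3263 + 3643 + 2244 + 3516 + 310 + 3437 + 848 = 25477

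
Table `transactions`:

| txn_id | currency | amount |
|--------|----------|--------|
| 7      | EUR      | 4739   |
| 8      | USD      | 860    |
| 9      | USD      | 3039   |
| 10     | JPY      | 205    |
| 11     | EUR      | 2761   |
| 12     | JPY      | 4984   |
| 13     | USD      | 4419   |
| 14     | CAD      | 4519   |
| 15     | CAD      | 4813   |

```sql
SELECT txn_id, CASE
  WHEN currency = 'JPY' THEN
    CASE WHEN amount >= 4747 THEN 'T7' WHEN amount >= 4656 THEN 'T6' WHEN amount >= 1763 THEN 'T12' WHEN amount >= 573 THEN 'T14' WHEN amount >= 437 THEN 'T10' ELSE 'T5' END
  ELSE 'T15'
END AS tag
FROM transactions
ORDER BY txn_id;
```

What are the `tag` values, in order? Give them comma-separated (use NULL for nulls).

T15, T15, T15, T5, T15, T7, T15, T15, T15

txn_id=7: currency='EUR' → outer ELSE → T15
txn_id=8: currency='USD' → outer ELSE → T15
txn_id=9: currency='USD' → outer ELSE → T15
txn_id=10: currency='JPY' → inner[ELSE] → T5
txn_id=11: currency='EUR' → outer ELSE → T15
txn_id=12: currency='JPY' → inner[amount >= 4747] → T7
txn_id=13: currency='USD' → outer ELSE → T15
txn_id=14: currency='CAD' → outer ELSE → T15
txn_id=15: currency='CAD' → outer ELSE → T15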